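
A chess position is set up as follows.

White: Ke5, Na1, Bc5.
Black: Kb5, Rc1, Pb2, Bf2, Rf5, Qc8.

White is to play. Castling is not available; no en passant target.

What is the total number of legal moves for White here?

2

White to move; king on e5.
In check: yes, from the black rook on f5.
Legal moves: Kd6, Ke4.
Count: 2.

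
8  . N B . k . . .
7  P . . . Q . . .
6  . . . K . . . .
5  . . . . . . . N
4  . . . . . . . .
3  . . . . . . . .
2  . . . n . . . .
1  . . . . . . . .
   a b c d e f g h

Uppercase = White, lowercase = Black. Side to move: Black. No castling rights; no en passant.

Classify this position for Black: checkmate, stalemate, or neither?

checkmate

Black to move; black king on e8.
In check: yes, from the white queen on e7.
King squares — d7: attacked by Kd6; e7: attacked by Kd6; f7: attacked by Qe7; d8: attacked by Qe7; f8: attacked by Qe7.
Legal moves for Black: none.
In check with no legal moves → checkmate.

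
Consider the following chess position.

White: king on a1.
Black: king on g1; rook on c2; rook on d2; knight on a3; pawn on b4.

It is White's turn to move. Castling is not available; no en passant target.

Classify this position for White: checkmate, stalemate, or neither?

White to move; white king on a1.
In check: no.
King squares — b1: attacked by Na3; a2: attacked by Rc2; b2: attacked by Rc2.
Legal moves for White: none.
Not in check and no legal moves → stalemate.

stalemate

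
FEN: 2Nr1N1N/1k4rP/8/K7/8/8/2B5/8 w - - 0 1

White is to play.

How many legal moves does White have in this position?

20

White to move; king on a5.
In check: no.
Legal moves: Nf7, Nhg6, Nd7, Nfg6, Ne6, Ne7, Na7, Nd6+, Nb6, Kb5, Kb4, Ka4, Bg6, Bf5, Be4+, Ba4, Bd3, Bb3, Bd1, Bb1.
Count: 20.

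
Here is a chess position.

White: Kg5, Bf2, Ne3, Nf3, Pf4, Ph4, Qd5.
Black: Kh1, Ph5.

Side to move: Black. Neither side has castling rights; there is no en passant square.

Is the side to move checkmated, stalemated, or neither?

stalemate

Black to move; black king on h1.
In check: no.
King squares — g1: attacked by Bf2; g2: attacked by Ne3; h2: attacked by Nf3.
Legal moves for Black: none.
Not in check and no legal moves → stalemate.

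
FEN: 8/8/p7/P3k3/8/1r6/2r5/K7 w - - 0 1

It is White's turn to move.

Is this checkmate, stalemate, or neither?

stalemate

White to move; white king on a1.
In check: no.
King squares — b1: attacked by Rb3; a2: attacked by Rc2; b2: attacked by Rc2.
Legal moves for White: none.
Not in check and no legal moves → stalemate.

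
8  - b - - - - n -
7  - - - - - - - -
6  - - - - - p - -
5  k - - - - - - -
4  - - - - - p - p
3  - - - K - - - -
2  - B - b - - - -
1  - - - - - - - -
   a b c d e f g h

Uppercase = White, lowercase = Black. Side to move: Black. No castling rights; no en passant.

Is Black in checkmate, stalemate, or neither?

Black to move; black king on a5.
In check: no.
Legal moves for Black include: Ne7, Nh6, Bc7, Ba7, Bd6, Be5, Kb6, Ka6, Kb5, Kb4, Ka4, Bb4, Be3, Bc3, Be1, Bc1, f5, h3, ... (list truncated; more exist).
Black has legal moves and is not in check → neither.

neither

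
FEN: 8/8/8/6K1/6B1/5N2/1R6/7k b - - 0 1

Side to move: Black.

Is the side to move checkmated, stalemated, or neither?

Black to move; black king on h1.
In check: no.
King squares — g1: attacked by Nf3; g2: attacked by Rb2; h2: attacked by Rb2.
Legal moves for Black: none.
Not in check and no legal moves → stalemate.

stalemate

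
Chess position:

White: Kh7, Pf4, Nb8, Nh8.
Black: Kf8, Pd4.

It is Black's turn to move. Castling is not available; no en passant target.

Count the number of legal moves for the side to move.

Black to move; king on f8.
In check: no.
Legal moves: Ke8, Ke7, d3.
Count: 3.

3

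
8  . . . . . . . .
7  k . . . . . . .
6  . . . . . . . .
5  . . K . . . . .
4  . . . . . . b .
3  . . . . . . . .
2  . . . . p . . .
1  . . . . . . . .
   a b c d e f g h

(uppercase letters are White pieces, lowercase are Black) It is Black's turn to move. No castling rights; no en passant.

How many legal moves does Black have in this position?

15

Black to move; king on a7.
In check: no.
Legal moves: Kb8, Ka8, Kb7, Ka6, Bc8, Bd7, Be6, Bh5, Bf5, Bh3, Bf3, e1=Q, e1=R, e1=B, e1=N.
Count: 15.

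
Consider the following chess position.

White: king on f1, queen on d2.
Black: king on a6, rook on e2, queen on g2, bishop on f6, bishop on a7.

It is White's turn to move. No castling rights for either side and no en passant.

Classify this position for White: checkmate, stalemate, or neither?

checkmate

White to move; white king on f1.
In check: yes, from the black queen on g2.
King squares — e1: attacked by Re2; g1: attacked by Qg2; e2: attacked by Qg2; f2: attacked by Re2; g2: attacked by Re2.
Legal moves for White: none.
In check with no legal moves → checkmate.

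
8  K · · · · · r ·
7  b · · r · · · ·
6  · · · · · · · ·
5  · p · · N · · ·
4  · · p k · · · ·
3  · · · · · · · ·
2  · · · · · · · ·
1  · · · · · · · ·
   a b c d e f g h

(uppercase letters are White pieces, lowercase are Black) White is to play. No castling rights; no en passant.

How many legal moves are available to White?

White to move; king on a8.
In check: yes, from the black rook on g8.
Legal moves: none.
Count: 0.

0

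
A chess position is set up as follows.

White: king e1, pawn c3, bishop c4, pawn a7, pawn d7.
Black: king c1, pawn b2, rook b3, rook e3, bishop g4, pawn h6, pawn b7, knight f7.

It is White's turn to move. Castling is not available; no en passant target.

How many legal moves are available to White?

White to move; king on e1.
In check: yes, from the black rook on e3.
Legal moves: Kf2, Kf1, Be2.
Count: 3.

3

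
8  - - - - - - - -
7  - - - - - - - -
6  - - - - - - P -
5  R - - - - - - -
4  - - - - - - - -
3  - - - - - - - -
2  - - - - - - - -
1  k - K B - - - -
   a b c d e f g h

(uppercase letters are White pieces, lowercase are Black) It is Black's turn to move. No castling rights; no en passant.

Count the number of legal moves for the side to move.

0

Black to move; king on a1.
In check: yes, from the white rook on a5.
Legal moves: none.
Count: 0.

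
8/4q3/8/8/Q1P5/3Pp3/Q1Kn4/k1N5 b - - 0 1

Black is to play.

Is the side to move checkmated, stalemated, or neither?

Black to move; black king on a1.
In check: yes, from the white queen on a2.
King squares — b1: attacked by Qa2; a2: attacked by Nc1; b2: attacked by Qa2.
Legal moves for Black: none.
In check with no legal moves → checkmate.

checkmate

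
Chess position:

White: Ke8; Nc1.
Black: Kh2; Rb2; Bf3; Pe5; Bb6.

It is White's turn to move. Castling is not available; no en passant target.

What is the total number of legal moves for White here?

8

White to move; king on e8.
In check: no.
Legal moves: Kf8, Kf7, Ke7, Kd7, Nd3, Nb3, Ne2, Na2.
Count: 8.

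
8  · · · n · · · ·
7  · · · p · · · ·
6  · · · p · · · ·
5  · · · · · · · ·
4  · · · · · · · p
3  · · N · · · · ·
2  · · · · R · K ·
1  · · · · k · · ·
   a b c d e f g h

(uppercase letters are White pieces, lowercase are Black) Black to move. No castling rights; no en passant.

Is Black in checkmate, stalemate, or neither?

Black to move; black king on e1.
In check: yes, from the white rook on e2.
King squares — d1: attacked by Nc3; f1: attacked by Kg2; d2: attacked by Re2; e2: attacked by Nc3; f2: attacked by Re2.
Legal moves for Black: none.
In check with no legal moves → checkmate.

checkmate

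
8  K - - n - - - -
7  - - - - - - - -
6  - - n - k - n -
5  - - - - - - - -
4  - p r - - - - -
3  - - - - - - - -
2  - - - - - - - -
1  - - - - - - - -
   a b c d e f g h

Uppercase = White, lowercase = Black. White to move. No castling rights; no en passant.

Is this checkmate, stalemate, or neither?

White to move; white king on a8.
In check: no.
King squares — a7: attacked by Nc6; b7: attacked by Nd8; b8: attacked by Nc6.
Legal moves for White: none.
Not in check and no legal moves → stalemate.

stalemate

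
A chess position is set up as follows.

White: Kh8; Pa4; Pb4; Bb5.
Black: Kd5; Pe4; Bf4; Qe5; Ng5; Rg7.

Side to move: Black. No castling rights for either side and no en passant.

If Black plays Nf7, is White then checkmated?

After Nf7: white king on h8; in check: yes, from the black knight on f7.
King squares — g7: attacked by Qe5; h7: attacked by Rg7; g8: attacked by Rg7.
White has no legal moves → checkmate.

yes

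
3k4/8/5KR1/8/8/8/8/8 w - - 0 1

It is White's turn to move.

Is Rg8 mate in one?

no

After Rg8: black king on d8; in check: yes, from the white rook on g8.
Black has 2 legal replies: Kd7, Kc7.
In check but a legal move exists → not checkmate.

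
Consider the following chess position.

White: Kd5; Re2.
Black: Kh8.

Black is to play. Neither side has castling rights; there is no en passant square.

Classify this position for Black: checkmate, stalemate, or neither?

Black to move; black king on h8.
In check: no.
Legal moves for Black: Kg8, Kh7, Kg7.
Black has 3 legal moves and is not in check → neither.

neither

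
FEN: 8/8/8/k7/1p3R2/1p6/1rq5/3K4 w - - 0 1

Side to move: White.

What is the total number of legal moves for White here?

White to move; king on d1.
In check: yes, from the black queen on c2.
Legal moves: Ke1.
Count: 1.

1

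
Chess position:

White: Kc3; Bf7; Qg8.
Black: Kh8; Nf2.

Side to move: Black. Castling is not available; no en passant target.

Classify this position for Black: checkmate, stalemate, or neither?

Black to move; black king on h8.
In check: yes, from the white queen on g8.
King squares — g7: attacked by Qg8; h7: attacked by Qg8; g8: attacked by Bf7.
Legal moves for Black: none.
In check with no legal moves → checkmate.

checkmate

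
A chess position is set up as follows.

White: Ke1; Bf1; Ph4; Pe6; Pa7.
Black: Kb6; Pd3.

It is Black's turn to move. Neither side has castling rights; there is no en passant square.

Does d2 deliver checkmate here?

no

After d2: white king on e1; in check: yes, from the black pawn on d2.
White has 4 legal replies: Kf2, Ke2, Kxd2, Kd1.
In check but a legal move exists → not checkmate.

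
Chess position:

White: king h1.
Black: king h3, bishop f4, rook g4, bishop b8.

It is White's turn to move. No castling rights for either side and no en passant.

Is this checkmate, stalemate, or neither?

stalemate

White to move; white king on h1.
In check: no.
King squares — g1: attacked by Rg4; g2: attacked by Kh3; h2: attacked by Kh3.
Legal moves for White: none.
Not in check and no legal moves → stalemate.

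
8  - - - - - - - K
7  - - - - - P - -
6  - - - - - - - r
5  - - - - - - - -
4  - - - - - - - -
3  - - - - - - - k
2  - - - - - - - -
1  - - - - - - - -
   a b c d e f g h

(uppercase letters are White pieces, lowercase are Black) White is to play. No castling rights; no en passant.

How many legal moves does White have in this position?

2

White to move; king on h8.
In check: yes, from the black rook on h6.
Legal moves: Kg8, Kg7.
Count: 2.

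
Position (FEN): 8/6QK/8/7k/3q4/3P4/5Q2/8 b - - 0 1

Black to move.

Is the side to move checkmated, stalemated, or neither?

neither

Black to move; black king on h5.
In check: no.
Legal moves for Black include: Qd8, Qxg7+, Qd7, Qa7, Qf6, Qd6, Qb6, Qe5, Qd5, Qc5, Qh4, Qg4, Qf4, Qe4+, Qc4, Qb4, Qa4, Qe3, ... (list truncated; more exist).
Black has legal moves and is not in check → neither.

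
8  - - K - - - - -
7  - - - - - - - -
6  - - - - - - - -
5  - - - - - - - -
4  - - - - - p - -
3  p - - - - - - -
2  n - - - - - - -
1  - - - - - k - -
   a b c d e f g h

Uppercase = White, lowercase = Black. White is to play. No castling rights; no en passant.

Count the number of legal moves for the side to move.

White to move; king on c8.
In check: no.
Legal moves: Kd8, Kb8, Kd7, Kc7, Kb7.
Count: 5.

5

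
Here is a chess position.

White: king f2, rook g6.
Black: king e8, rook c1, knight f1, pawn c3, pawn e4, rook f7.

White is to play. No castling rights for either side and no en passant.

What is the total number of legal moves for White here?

4

White to move; king on f2.
In check: yes, from the black rook on f7.
Legal moves: Kg2, Ke2, Kg1, Rf6.
Count: 4.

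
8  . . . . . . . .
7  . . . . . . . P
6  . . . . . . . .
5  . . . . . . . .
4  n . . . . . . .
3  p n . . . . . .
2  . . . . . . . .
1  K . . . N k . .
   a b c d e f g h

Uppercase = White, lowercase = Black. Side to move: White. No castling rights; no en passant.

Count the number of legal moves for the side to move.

White to move; king on a1.
In check: yes, from the black knight on b3.
Legal moves: Ka2, Kb1.
Count: 2.

2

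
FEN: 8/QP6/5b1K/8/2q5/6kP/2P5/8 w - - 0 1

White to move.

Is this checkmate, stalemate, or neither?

neither

White to move; white king on h6.
In check: no.
Legal moves for White include: Qb8+, Qa8, Qb6, Qa6, Qc5, Qa5, Qd4, Qa4, Qe3+, Qa3+, Qf2+, Qa2, Qg1+, Qa1, Kh7, Kg6, Kh5, b8=Q+, ... (list truncated; more exist).
White has legal moves and is not in check → neither.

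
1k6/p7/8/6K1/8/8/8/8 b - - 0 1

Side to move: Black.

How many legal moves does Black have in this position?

6

Black to move; king on b8.
In check: no.
Legal moves: Kc8, Ka8, Kc7, Kb7, a6, a5.
Count: 6.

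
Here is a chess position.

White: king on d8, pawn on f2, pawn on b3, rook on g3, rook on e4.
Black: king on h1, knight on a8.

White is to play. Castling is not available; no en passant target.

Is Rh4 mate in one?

After Rh4: black king on h1; in check: yes, from the white rook on h4.
King squares — g1: attacked by Rg3; g2: attacked by Rg3; h2: attacked by Rh4.
Black has no legal moves → checkmate.

yes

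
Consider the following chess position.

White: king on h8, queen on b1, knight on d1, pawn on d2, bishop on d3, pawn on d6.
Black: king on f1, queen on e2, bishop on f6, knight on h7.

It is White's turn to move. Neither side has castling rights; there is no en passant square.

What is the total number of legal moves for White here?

White to move; king on h8.
In check: yes, from the black bishop on f6.
Legal moves: Kg8, Kxh7.
Count: 2.

2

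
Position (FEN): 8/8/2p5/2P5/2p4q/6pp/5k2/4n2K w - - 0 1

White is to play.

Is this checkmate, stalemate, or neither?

White to move; white king on h1.
In check: no.
King squares — g1: attacked by Kf2; g2: attacked by Ne1; h2: attacked by Pg3.
Legal moves for White: none.
Not in check and no legal moves → stalemate.

stalemate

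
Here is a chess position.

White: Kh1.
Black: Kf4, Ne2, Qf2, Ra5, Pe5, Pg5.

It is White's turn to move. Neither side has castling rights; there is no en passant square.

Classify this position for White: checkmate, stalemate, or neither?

White to move; white king on h1.
In check: no.
King squares — g1: attacked by Ne2; g2: attacked by Qf2; h2: attacked by Qf2.
Legal moves for White: none.
Not in check and no legal moves → stalemate.

stalemate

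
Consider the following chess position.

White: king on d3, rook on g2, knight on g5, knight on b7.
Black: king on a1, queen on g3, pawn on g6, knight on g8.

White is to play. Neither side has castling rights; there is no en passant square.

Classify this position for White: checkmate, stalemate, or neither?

White to move; white king on d3.
In check: yes, from the black queen on g3.
Legal moves for White: Ke4, Kd4, Kc4, Ke2, Kd2, Kc2, Nf3, Rxg3.
White is in check but has 8 legal moves → neither.

neither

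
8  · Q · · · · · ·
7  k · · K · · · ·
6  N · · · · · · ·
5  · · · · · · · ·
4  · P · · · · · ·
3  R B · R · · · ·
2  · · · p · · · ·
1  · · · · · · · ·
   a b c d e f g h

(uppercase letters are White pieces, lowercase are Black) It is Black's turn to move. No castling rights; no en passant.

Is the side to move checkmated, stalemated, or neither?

checkmate

Black to move; black king on a7.
In check: yes, from the white queen on b8.
King squares — a6: attacked by Ra3; b6: attacked by Qb8; b7: attacked by Qb8; a8: attacked by Qb8; b8: attacked by Na6.
Legal moves for Black: none.
In check with no legal moves → checkmate.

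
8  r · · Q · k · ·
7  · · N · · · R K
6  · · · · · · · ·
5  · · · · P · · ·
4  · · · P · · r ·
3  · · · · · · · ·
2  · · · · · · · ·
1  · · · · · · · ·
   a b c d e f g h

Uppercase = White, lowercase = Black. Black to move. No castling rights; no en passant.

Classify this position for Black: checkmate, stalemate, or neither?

neither

Black to move; black king on f8.
In check: yes, from the white queen on d8.
Legal moves for Black: Rxd8.
Black is in check but has 1 legal move → neither.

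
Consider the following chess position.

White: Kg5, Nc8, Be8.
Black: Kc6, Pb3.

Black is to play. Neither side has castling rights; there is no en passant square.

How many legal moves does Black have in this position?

4

Black to move; king on c6.
In check: yes, from the white bishop on e8.
Legal moves: Kc7, Kb7, Kd5, Kc5.
Count: 4.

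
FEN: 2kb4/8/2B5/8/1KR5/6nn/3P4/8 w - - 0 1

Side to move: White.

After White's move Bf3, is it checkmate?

After Bf3: black king on c8; in check: yes, from the white rook on c4.
Black has 3 legal replies: Kb8, Kd7, Bc7.
In check but a legal move exists → not checkmate.

no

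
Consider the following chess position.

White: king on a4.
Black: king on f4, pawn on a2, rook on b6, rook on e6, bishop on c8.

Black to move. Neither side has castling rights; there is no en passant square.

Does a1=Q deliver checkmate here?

After a1=Q: white king on a4; in check: yes, from the black queen on a1.
King squares — a3: attacked by Qa1; b3: attacked by Rb6; b4: attacked by Rb6; a5: attacked by Qa1; b5: attacked by Rb6.
White has no legal moves → checkmate.

yes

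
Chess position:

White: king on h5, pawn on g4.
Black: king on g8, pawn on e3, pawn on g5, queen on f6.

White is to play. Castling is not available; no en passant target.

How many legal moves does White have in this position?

White to move; king on h5.
In check: no.
Legal moves: none.
Count: 0.

0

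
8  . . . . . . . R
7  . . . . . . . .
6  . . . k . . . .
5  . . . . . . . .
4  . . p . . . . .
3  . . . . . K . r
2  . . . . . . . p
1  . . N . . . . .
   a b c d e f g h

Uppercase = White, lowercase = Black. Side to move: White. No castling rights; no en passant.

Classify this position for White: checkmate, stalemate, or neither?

White to move; white king on f3.
In check: yes, from the black rook on h3.
Legal moves for White: Kg4, Kf4, Ke4, Kg2, Kf2, Ke2, Rxh3.
White is in check but has 7 legal moves → neither.

neither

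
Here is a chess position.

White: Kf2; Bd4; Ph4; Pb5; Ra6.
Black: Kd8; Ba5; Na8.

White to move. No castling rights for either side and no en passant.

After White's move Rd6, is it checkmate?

no

After Rd6: black king on d8; in check: yes, from the white rook on d6.
Black has 4 legal replies: Ke8, Kc8, Ke7, Kc7.
In check but a legal move exists → not checkmate.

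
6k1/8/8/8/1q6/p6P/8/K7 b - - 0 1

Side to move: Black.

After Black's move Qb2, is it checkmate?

After Qb2: white king on a1; in check: yes, from the black queen on b2.
King squares — b1: attacked by Qb2; a2: attacked by Qb2; b2: attacked by Pa3.
White has no legal moves → checkmate.

yes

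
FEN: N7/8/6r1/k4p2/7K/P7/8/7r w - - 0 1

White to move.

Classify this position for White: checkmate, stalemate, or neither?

checkmate

White to move; white king on h4.
In check: yes, from the black rook on h1.
King squares — g3: attacked by Rg6; h3: attacked by Rh1; g4: attacked by Pf5; g5: attacked by Rg6; h5: attacked by Rh1.
Legal moves for White: none.
In check with no legal moves → checkmate.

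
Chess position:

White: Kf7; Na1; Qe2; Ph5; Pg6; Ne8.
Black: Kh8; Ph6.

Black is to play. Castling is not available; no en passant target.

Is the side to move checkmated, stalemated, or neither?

stalemate

Black to move; black king on h8.
In check: no.
King squares — g7: attacked by Kf7; h7: attacked by Pg6; g8: attacked by Kf7.
Legal moves for Black: none.
Not in check and no legal moves → stalemate.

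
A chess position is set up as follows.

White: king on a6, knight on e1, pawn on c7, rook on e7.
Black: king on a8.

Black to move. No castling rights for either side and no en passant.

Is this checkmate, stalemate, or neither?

Black to move; black king on a8.
In check: no.
King squares — a7: attacked by Ka6; b7: attacked by Ka6; b8: attacked by Pc7.
Legal moves for Black: none.
Not in check and no legal moves → stalemate.

stalemate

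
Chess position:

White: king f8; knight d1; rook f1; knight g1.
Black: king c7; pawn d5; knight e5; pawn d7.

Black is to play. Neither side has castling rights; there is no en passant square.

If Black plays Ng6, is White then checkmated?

After Ng6: white king on f8; in check: yes, from the black knight on g6.
White has 4 legal replies: Kg8, Ke8, Kg7, Kf7.
In check but a legal move exists → not checkmate.

no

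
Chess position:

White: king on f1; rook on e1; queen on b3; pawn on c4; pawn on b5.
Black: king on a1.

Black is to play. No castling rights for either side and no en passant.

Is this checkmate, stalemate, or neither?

checkmate

Black to move; black king on a1.
In check: yes, from the white rook on e1.
King squares — b1: attacked by Re1; a2: attacked by Qb3; b2: attacked by Qb3.
Legal moves for Black: none.
In check with no legal moves → checkmate.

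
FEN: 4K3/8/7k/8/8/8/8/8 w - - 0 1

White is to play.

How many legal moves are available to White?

5

White to move; king on e8.
In check: no.
Legal moves: Kf8, Kd8, Kf7, Ke7, Kd7.
Count: 5.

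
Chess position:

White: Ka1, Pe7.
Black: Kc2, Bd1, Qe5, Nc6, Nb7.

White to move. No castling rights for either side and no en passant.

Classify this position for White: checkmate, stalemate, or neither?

neither

White to move; white king on a1.
In check: yes, from the black queen on e5.
King squares — b1: attacked by Kc2; a2: available; b2: attacked by Kc2.
Legal moves for White: Ka2.
White is in check but has 1 legal move → neither.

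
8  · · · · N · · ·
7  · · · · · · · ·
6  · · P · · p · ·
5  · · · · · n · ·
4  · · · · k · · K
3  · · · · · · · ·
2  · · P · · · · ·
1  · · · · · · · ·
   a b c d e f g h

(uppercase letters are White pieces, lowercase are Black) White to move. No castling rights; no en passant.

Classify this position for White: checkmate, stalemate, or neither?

White to move; white king on h4.
In check: yes, from the black knight on f5.
Legal moves for White: Kh5, Kg4, Kh3.
White is in check but has 3 legal moves → neither.

neither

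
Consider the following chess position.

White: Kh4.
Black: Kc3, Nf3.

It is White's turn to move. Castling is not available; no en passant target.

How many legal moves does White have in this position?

4

White to move; king on h4.
In check: yes, from the black knight on f3.
Legal moves: Kh5, Kg4, Kh3, Kg3.
Count: 4.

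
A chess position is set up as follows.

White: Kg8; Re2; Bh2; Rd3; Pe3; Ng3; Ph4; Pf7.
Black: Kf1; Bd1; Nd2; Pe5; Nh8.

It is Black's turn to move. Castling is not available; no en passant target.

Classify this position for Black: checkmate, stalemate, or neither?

Black to move; black king on f1.
In check: yes, from the white knight on g3.
King squares — e1: attacked by Re2; g1: attacked by Bh2; e2: attacked by Ng3; f2: attacked by Re2; g2: attacked by Re2.
Legal moves for Black: none.
In check with no legal moves → checkmate.

checkmate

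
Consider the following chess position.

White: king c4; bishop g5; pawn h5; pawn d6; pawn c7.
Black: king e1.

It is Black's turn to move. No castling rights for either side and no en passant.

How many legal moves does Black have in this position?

Black to move; king on e1.
In check: no.
Legal moves: Kf2, Ke2, Kf1, Kd1.
Count: 4.

4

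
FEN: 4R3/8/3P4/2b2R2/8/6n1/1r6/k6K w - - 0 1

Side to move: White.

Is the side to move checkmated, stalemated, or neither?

checkmate

White to move; white king on h1.
In check: yes, from the black knight on g3.
King squares — g1: attacked by Bc5; g2: attacked by Rb2; h2: attacked by Rb2.
Legal moves for White: none.
In check with no legal moves → checkmate.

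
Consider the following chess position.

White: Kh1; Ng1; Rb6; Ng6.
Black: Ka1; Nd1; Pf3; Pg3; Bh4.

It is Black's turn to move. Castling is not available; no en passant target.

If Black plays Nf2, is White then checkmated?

yes

After Nf2: white king on h1; in check: yes, from the black knight on f2.
King squares — g1: own knight; g2: attacked by Pf3; h2: attacked by Pg3.
White has no legal moves → checkmate.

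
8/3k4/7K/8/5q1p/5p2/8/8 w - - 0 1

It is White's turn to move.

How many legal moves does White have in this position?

4

White to move; king on h6.
In check: yes, from the black queen on f4.
Legal moves: Kh7, Kg7, Kg6, Kh5.
Count: 4.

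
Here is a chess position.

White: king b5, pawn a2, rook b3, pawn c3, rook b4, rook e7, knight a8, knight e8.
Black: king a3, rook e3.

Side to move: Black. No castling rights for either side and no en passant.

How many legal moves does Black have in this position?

Black to move; king on a3.
In check: yes, from the white rook on b3.
Legal moves: Kxa2.
Count: 1.

1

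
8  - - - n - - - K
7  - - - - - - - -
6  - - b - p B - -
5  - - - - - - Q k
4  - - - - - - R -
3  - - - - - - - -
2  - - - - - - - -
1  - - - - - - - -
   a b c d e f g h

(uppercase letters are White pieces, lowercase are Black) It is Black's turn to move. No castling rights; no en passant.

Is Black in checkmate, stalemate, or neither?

checkmate

Black to move; black king on h5.
In check: yes, from the white queen on g5.
King squares — g4: attacked by Qg5; h4: attacked by Rg4; g5: attacked by Rg4; g6: attacked by Qg5; h6: attacked by Qg5.
Legal moves for Black: none.
In check with no legal moves → checkmate.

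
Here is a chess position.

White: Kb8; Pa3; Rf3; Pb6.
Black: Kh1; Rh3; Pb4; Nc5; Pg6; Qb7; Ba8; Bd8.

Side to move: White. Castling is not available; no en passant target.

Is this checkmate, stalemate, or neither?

checkmate

White to move; white king on b8.
In check: yes, from the black queen on b7.
King squares — a7: attacked by Qb7; b7: attacked by Nc5; c7: attacked by Qb7; a8: attacked by Qb7; c8: attacked by Qb7.
Legal moves for White: none.
In check with no legal moves → checkmate.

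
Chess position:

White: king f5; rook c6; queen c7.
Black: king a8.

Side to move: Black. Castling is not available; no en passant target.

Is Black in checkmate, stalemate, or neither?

stalemate

Black to move; black king on a8.
In check: no.
King squares — a7: attacked by Qc7; b7: attacked by Qc7; b8: attacked by Qc7.
Legal moves for Black: none.
Not in check and no legal moves → stalemate.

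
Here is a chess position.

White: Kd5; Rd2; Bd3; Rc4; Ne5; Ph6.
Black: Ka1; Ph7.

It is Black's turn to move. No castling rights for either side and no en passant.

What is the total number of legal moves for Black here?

Black to move; king on a1.
In check: no.
Legal moves: none.
Count: 0.

0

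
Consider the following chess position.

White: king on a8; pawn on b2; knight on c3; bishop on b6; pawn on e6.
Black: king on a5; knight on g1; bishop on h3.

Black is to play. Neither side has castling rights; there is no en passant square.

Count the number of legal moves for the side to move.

3

Black to move; king on a5.
In check: yes, from the white bishop on b6.
Legal moves: Kxb6, Ka6, Kb4.
Count: 3.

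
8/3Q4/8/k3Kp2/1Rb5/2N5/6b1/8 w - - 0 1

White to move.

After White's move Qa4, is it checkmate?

After Qa4: black king on a5; in check: yes, from the white queen on a4.
King squares — a4: attacked by Nc3; b4: attacked by Qa4; b5: attacked by Nc3; a6: attacked by Qa4; b6: attacked by Rb4.
Black has no legal moves → checkmate.

yes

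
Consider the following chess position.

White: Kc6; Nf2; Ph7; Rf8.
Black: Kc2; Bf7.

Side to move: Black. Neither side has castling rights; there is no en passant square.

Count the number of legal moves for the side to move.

15

Black to move; king on c2.
In check: no.
Legal moves: Bg8, Be8+, Bg6, Be6, Bh5, Bd5+, Bc4, Bb3, Ba2, Kc3, Kb3, Kd2, Kb2, Kc1, Kb1.
Count: 15.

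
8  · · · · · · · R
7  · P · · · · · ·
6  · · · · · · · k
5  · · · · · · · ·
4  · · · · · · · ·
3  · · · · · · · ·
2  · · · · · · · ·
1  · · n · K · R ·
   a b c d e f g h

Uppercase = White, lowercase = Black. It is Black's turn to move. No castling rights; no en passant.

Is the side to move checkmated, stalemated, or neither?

checkmate

Black to move; black king on h6.
In check: yes, from the white rook on h8.
King squares — g5: attacked by Rg1; h5: attacked by Rh8; g6: attacked by Rg1; g7: attacked by Rg1; h7: attacked by Rh8.
Legal moves for Black: none.
In check with no legal moves → checkmate.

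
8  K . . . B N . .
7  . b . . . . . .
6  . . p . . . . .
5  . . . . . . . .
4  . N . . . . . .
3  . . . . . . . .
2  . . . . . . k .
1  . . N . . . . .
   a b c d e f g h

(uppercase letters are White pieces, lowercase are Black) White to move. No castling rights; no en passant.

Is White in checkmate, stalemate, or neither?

neither

White to move; white king on a8.
In check: yes, from the black bishop on b7.
King squares — a7: available; b7: available; b8: available.
Legal moves for White: Kb8, Kxb7, Ka7.
White is in check but has 3 legal moves → neither.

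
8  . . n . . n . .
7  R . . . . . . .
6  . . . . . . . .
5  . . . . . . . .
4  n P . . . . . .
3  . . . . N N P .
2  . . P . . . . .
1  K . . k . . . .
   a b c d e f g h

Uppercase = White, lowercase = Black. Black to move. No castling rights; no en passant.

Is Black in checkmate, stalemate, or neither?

neither

Black to move; black king on d1.
In check: yes, from the white knight on e3.
Legal moves for Black: Ke2, Kc1.
Black is in check but has 2 legal moves → neither.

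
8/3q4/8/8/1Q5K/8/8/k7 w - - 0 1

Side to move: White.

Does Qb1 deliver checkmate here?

After Qb1: black king on a1; in check: yes, from the white queen on b1.
Black has 1 legal reply: Kxb1.
In check but a legal move exists → not checkmate.

no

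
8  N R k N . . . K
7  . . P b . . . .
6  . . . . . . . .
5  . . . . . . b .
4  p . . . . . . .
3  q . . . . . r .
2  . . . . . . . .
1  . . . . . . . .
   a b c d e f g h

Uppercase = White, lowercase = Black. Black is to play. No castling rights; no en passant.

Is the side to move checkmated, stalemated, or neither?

Black to move; black king on c8.
In check: yes, from the white rook on b8.
King squares — b7: attacked by Rb8; c7: attacked by Na8; d7: own bishop; b8: attacked by Pc7; d8: attacked by Pc7.
Legal moves for Black: none.
In check with no legal moves → checkmate.

checkmate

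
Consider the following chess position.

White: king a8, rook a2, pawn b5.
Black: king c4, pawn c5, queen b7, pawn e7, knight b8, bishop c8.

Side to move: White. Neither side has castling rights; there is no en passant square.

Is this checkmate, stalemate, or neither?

checkmate

White to move; white king on a8.
In check: yes, from the black queen on b7.
King squares — a7: attacked by Qb7; b7: attacked by Bc8; b8: attacked by Qb7.
Legal moves for White: none.
In check with no legal moves → checkmate.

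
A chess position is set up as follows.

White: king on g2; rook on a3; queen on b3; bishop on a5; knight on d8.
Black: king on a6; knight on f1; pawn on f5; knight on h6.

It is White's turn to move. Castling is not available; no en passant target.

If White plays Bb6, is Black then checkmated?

yes

After Bb6: black king on a6; in check: yes, from the white rook on a3.
King squares — a5: attacked by Ra3; b5: attacked by Qb3; b6: attacked by Qb3; a7: attacked by Ra3; b7: attacked by Nd8.
Black has no legal moves → checkmate.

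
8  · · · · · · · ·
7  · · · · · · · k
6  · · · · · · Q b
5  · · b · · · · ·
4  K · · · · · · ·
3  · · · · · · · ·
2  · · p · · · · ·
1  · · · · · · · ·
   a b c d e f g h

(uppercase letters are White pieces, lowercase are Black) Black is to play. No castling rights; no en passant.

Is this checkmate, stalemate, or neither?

Black to move; black king on h7.
In check: yes, from the white queen on g6.
Legal moves for Black: Kh8, Kxg6.
Black is in check but has 2 legal moves → neither.

neither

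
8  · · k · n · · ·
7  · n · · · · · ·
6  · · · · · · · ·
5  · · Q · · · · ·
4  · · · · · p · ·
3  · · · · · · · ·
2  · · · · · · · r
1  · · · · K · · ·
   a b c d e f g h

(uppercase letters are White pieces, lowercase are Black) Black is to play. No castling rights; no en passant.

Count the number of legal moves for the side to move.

Black to move; king on c8.
In check: yes, from the white queen on c5.
Legal moves: Kd8, Kb8, Kd7, Nc7, Nxc5.
Count: 5.

5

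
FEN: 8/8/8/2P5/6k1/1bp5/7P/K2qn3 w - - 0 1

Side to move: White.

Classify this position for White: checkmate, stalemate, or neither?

checkmate

White to move; white king on a1.
In check: yes, from the black queen on d1.
King squares — b1: attacked by Qd1; a2: attacked by Bb3; b2: attacked by Pc3.
Legal moves for White: none.
In check with no legal moves → checkmate.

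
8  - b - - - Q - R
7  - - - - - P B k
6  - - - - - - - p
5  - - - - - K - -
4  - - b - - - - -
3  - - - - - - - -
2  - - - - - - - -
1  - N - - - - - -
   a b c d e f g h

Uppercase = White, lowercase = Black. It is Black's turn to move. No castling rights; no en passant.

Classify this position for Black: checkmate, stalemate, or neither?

checkmate

Black to move; black king on h7.
In check: yes, from the white rook on h8.
King squares — g6: attacked by Kf5; h6: own pawn; g7: attacked by Qf8; g8: attacked by Pf7; h8: attacked by Bg7.
Legal moves for Black: none.
In check with no legal moves → checkmate.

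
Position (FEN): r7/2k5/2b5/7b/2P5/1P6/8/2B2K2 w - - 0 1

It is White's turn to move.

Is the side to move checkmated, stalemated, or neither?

White to move; white king on f1.
In check: no.
Legal moves for White: Kf2, Kg1, Ke1, Bh6, Bg5, Bf4+, Be3, Ba3, Bd2, Bb2, c5, b4.
White has 12 legal moves and is not in check → neither.

neither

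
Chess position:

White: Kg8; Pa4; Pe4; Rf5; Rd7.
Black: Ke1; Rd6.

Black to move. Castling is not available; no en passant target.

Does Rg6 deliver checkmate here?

no

After Rg6: white king on g8; in check: yes, from the black rook on g6.
White has 5 legal replies: Kh8, Kf8, Kh7, Kf7, Rg7.
In check but a legal move exists → not checkmate.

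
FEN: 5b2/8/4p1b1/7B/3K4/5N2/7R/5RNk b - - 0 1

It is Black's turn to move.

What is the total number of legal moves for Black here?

0

Black to move; king on h1.
In check: yes, from the white rook on h2.
Legal moves: none.
Count: 0.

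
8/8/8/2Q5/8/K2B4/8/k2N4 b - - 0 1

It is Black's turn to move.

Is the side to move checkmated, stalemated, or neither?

Black to move; black king on a1.
In check: no.
King squares — b1: attacked by Bd3; a2: attacked by Ka3; b2: attacked by Nd1.
Legal moves for Black: none.
Not in check and no legal moves → stalemate.

stalemate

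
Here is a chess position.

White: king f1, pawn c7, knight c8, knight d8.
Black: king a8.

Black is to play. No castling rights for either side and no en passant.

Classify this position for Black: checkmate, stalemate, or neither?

Black to move; black king on a8.
In check: no.
King squares — a7: attacked by Nc8; b7: attacked by Nd8; b8: attacked by Pc7.
Legal moves for Black: none.
Not in check and no legal moves → stalemate.

stalemate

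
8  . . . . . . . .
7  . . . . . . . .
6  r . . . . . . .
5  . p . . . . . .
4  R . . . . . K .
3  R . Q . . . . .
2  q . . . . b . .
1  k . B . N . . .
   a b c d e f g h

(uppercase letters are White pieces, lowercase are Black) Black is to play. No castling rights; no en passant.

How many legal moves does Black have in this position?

1

Black to move; king on a1.
In check: yes, from the white queen on c3.
Legal moves: Kb1.
Count: 1.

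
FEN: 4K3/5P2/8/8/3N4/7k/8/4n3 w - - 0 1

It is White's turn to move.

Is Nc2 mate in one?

After Nc2: black king on h3; in check: no.
Black is not in check, so this cannot be checkmate.

no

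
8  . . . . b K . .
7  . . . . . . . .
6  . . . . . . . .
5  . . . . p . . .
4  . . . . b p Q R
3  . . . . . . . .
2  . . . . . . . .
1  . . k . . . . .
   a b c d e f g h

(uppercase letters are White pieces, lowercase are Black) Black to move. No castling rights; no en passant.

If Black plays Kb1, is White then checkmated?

no

After Kb1: white king on f8; in check: no.
White is not in check, so this cannot be checkmate.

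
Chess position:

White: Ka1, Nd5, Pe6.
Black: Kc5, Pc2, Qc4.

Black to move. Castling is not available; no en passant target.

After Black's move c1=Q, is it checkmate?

After c1=Q: white king on a1; in check: yes, from the black queen on c1.
King squares — b1: attacked by Qc1; a2: attacked by Qc4; b2: attacked by Qc1.
White has no legal moves → checkmate.

yes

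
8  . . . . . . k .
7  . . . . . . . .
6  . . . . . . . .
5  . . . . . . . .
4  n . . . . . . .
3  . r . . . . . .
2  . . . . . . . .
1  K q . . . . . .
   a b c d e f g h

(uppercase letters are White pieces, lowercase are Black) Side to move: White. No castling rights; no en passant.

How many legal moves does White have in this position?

0

White to move; king on a1.
In check: yes, from the black queen on b1.
Legal moves: none.
Count: 0.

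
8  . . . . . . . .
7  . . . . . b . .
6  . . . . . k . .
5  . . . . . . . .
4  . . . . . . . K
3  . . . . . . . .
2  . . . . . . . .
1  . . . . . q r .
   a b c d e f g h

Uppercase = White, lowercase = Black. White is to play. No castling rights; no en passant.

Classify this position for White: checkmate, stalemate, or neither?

White to move; white king on h4.
In check: no.
King squares — g3: attacked by Rg1; h3: attacked by Qf1; g4: attacked by Rg1; g5: attacked by Rg1; h5: attacked by Bf7.
Legal moves for White: none.
Not in check and no legal moves → stalemate.

stalemate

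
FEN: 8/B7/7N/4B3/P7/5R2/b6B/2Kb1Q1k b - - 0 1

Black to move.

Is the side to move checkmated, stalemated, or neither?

Black to move; black king on h1.
In check: yes, from the white queen on f1.
King squares — g1: attacked by Qf1; g2: attacked by Qf1; h2: attacked by Be5.
Legal moves for Black: none.
In check with no legal moves → checkmate.

checkmate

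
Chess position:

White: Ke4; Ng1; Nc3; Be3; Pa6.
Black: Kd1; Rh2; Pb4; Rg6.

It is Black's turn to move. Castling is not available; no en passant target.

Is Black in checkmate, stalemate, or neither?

Black to move; black king on d1.
In check: yes, from the white knight on c3.
Legal moves for Black: Kc2, Ke1, bxc3.
Black is in check but has 3 legal moves → neither.

neither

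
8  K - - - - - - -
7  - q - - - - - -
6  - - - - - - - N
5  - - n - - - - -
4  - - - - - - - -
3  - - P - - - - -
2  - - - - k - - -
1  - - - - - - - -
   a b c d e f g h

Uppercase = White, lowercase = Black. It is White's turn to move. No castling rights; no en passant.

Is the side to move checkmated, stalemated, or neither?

checkmate

White to move; white king on a8.
In check: yes, from the black queen on b7.
King squares — a7: attacked by Qb7; b7: attacked by Nc5; b8: attacked by Qb7.
Legal moves for White: none.
In check with no legal moves → checkmate.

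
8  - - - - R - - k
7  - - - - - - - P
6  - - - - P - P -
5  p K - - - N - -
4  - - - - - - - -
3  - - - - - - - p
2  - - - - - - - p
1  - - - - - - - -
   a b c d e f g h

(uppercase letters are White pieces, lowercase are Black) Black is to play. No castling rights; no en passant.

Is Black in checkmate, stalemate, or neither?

checkmate

Black to move; black king on h8.
In check: yes, from the white rook on e8.
King squares — g7: attacked by Nf5; h7: attacked by Pg6; g8: attacked by Ph7.
Legal moves for Black: none.
In check with no legal moves → checkmate.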